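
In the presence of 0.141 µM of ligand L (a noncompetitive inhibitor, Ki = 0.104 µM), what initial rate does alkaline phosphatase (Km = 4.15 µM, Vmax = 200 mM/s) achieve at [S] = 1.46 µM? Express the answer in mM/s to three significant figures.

With α = 1 + [I]/Ki = 1 + 0.141/0.104 = 2.356, the noncompetitive rate law is v = (Vmax/α)·[S] / (Km + [S]).
v = (200/2.356)×1.46 / (4.15 + 1.46) = 124.0/5.610 = 22.1 mM/s.

22.1 mM/s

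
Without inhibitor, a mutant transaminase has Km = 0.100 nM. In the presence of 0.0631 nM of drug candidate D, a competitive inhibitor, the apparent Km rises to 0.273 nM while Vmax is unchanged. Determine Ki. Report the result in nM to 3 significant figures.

0.0365 nM

Competitive: Km,app = α·Km with α = 1 + [I]/Ki.
α = Km,app/Km = 0.273/0.100 = 2.730.
Since α = 1 + [I]/Ki, [I]/Ki = 2.730 − 1 = 1.730 and Ki = 0.0631/1.730 = 0.0365 nM.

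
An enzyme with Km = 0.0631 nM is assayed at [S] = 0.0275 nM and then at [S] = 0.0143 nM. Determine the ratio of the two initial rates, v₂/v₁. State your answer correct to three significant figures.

The fractional saturations are [S]/(Km+[S]) = 0.0275/0.09060 = 0.3035 and 0.0143/0.07740 = 0.1848.
v₂/v₁ is just their ratio: 0.1848/0.3035 = 0.609.

0.609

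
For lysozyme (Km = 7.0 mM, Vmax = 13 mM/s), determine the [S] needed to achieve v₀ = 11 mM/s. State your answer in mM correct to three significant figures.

Rearranging v = Vmax[S]/(Km+[S]) gives [S] = Km·v/(Vmax − v).
[S] = 7.0 × 11 / (13 − 11) = 77.00/2.000 = 38.5 mM.

38.5 mM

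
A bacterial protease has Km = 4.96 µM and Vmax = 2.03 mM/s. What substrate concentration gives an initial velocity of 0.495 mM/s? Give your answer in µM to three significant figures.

1.60 µM

The required fractional saturation is v/Vmax = 0.495/2.03 = 0.2438.
Then [S]/(Km+[S]) = 0.2438 ⇒ [S] = 4.96 × 0.2438/(1 − 0.2438) = 1.60 µM.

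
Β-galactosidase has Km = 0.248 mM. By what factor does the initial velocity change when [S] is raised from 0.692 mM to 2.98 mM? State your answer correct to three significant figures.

The fractional saturations are [S]/(Km+[S]) = 0.692/0.9400 = 0.7362 and 2.98/3.228 = 0.9232.
v₂/v₁ is just their ratio: 0.9232/0.7362 = 1.25.

1.25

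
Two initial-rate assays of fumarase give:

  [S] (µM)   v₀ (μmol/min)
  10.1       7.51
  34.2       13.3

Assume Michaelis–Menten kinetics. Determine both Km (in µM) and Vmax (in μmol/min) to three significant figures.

Km = 16.3 µM; Vmax = 19.6 μmol/min

From v = Vmax[S]/(Km+[S]), each point gives Vmax = v(Km+[S])/[S].
Equating: 7.51(Km+10.1)/10.1 = 13.3(Km+34.2)/34.2.
0.7436·Km + 7.51 = 0.3889·Km + 13.3, so (0.7436 − 0.3889)·Km = 13.3 − 7.51.
Km = 5.790/0.3547 = 16.3 µM; then Vmax = 7.51(16.3+10.1)/10.1 = 19.6 μmol/min.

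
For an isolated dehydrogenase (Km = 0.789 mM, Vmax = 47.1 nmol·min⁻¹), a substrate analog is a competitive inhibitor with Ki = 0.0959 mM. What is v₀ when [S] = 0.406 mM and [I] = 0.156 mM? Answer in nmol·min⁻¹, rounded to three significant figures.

With α = 1 + [I]/Ki = 1 + 0.156/0.0959 = 2.627, the competitive rate law is v = Vmax[S] / (αKm + [S]).
v = 47.1×0.406 / (2.627×0.789 + 0.406) = 19.12/2.478 = 7.72 nmol·min⁻¹.

7.72 nmol·min⁻¹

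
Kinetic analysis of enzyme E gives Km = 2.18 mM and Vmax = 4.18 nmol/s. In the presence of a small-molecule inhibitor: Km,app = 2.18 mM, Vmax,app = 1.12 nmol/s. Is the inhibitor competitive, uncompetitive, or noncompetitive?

noncompetitive

Vmax decreases (4.18 → 1.12 nmol/s) while Km is unchanged — pure noncompetitive inhibition.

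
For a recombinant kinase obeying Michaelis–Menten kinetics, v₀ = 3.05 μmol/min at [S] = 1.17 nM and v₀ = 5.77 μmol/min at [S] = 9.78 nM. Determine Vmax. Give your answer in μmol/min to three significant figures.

From v = Vmax[S]/(Km+[S]), each point gives Vmax = v(Km+[S])/[S].
Equating: 3.05(Km+1.17)/1.17 = 5.77(Km+9.78)/9.78.
2.607·Km + 3.05 = 0.5900·Km + 5.77, so (2.607 − 0.5900)·Km = 5.77 − 3.05.
Km = 2.720/2.017 = 1.35 nM; then Vmax = 3.05(1.35+1.17)/1.17 = 6.57 μmol/min.

6.57 μmol/min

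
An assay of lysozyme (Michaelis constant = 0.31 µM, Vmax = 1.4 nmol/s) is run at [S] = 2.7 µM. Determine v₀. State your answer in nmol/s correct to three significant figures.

1.26 nmol/s

v = Vmax·[S]/(Km + [S]) = 1.4 × 2.7 / (0.31 + 2.7)
  = 3.780 / 3.010 = 1.26 nmol/s.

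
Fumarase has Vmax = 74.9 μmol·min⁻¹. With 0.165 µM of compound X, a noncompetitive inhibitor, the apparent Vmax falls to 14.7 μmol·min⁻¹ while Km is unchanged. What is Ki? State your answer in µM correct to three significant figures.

Noncompetitive: Vmax,app = Vmax/α with α = 1 + [I]/Ki.
α = Vmax/Vmax,app = 74.9/14.7 = 5.095.
Since α = 1 + [I]/Ki, [I]/Ki = 5.095 − 1 = 4.095 and Ki = 0.165/4.095 = 0.0403 µM.

0.0403 µM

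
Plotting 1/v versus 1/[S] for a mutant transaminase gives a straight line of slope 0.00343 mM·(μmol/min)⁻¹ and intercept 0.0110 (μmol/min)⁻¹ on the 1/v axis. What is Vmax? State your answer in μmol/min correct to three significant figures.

The y-intercept of a Lineweaver–Burk plot equals 1/Vmax, so Vmax = 1/0.0110 = 90.9 μmol/min.

90.9 μmol/min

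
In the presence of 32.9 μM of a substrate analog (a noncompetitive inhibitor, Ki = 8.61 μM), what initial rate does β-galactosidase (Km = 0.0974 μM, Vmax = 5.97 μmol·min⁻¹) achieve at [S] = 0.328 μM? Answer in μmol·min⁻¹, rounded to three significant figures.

0.955 μmol·min⁻¹

α = 1 + [I]/Ki = 1 + 32.9/8.61 = 4.821.
For a noncompetitive inhibitor, Vmax is reduced to Vmax/α while Km is unchanged: Km,app = 0.0974 μM, Vmax,app = 1.24 μmol·min⁻¹.
v = Vmax,app·[S]/(Km,app + [S]) = 1.24 × 0.328/(0.0974 + 0.328) = 0.955 μmol·min⁻¹.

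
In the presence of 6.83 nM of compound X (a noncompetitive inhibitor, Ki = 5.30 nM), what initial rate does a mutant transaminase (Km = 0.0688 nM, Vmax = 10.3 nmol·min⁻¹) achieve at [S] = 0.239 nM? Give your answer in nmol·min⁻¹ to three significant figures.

α = 1 + [I]/Ki = 1 + 6.83/5.30 = 2.289.
For a noncompetitive inhibitor, Vmax is reduced to Vmax/α while Km is unchanged: Km,app = 0.0688 nM, Vmax,app = 4.50 nmol·min⁻¹.
v = Vmax,app·[S]/(Km,app + [S]) = 4.50 × 0.239/(0.0688 + 0.239) = 3.49 nmol·min⁻¹.

3.49 nmol·min⁻¹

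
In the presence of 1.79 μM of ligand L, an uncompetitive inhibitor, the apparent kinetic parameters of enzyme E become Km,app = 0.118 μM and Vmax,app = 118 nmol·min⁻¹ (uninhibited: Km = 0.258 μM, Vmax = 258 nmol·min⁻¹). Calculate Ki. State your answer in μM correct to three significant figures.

1.51 μM

Uncompetitive: Vmax,app = Vmax/α (and Km,app = Km/α) with α = 1 + [I]/Ki.
α = Vmax/Vmax,app = 258/118 = 2.186.
Ki = [I]/(α − 1) = 1.79/1.186 = 1.51 μM.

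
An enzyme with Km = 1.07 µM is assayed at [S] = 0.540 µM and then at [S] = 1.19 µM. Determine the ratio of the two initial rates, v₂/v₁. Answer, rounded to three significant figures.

1.57

The fractional saturations are [S]/(Km+[S]) = 0.540/1.610 = 0.3354 and 1.19/2.260 = 0.5265.
v₂/v₁ is just their ratio: 0.5265/0.3354 = 1.57.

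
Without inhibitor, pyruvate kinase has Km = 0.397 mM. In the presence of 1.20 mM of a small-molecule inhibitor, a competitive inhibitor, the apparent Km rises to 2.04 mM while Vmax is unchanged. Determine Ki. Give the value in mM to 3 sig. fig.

0.290 mM

Competitive: Km,app = α·Km with α = 1 + [I]/Ki.
α = Km,app/Km = 2.04/0.397 = 5.139.
Since α = 1 + [I]/Ki, [I]/Ki = 5.139 − 1 = 4.139 and Ki = 1.20/4.139 = 0.290 mM.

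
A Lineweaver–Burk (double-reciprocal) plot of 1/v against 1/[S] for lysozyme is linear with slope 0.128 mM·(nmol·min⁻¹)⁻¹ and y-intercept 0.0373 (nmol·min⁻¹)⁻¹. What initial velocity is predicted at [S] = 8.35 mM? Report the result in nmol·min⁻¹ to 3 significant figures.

The y-intercept is 1/Vmax, so Vmax = 1/0.0373 = 26.8 nmol·min⁻¹.
The slope is Km/Vmax, so Km = 0.128 × 26.8 = 3.43 mM.
Then v = 26.8 × 8.35/(3.43 + 8.35) = 19.0 nmol·min⁻¹.

19.0 nmol·min⁻¹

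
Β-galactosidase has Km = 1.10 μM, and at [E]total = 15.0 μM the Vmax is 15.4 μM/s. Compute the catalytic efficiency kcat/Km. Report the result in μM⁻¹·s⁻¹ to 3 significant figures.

0.933 μM⁻¹·s⁻¹

kcat = Vmax/[E]total = 15.4/15.0 = 1.03 s⁻¹.
kcat/Km = 1.03/1.10 = 0.933 μM⁻¹·s⁻¹.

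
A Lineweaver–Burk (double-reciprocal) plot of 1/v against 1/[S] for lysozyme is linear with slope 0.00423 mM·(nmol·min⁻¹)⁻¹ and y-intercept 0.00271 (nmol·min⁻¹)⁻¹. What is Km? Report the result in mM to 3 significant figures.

1.56 mM

y-intercept = 1/Vmax ⇒ Vmax = 369 nmol·min⁻¹; slope = Km/Vmax ⇒ Km = slope × Vmax.
Km = 0.00423 × 369 = 1.56 mM.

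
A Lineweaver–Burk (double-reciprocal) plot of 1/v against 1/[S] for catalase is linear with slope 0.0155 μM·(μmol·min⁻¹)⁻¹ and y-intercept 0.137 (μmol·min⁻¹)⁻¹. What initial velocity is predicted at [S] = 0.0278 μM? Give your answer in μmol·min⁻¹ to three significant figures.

The y-intercept is 1/Vmax, so Vmax = 1/0.137 = 7.30 μmol·min⁻¹.
The slope is Km/Vmax, so Km = 0.0155 × 7.30 = 0.113 μM.
Then v = 7.30 × 0.0278/(0.113 + 0.0278) = 1.44 μmol·min⁻¹.

1.44 μmol·min⁻¹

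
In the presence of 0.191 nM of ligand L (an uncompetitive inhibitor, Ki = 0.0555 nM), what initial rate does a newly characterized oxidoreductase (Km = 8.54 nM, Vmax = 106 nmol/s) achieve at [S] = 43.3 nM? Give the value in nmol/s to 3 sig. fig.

α = 1 + [I]/Ki = 1 + 0.191/0.0555 = 4.441.
For an uncompetitive inhibitor, both parameters are divided by α, giving Vmax/α and Km/α: Km,app = 1.92 nM, Vmax,app = 23.9 nmol/s.
v = Vmax,app·[S]/(Km,app + [S]) = 23.9 × 43.3/(1.92 + 43.3) = 22.9 nmol/s.

22.9 nmol/s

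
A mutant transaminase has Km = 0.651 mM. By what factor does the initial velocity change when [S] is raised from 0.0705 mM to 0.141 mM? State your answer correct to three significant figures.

The fractional saturations are [S]/(Km+[S]) = 0.0705/0.7215 = 0.09771 and 0.141/0.7920 = 0.1780.
v₂/v₁ is just their ratio: 0.1780/0.09771 = 1.82.

1.82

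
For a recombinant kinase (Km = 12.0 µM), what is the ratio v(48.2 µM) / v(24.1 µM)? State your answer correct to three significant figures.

The fractional saturations are [S]/(Km+[S]) = 24.1/36.10 = 0.6676 and 48.2/60.20 = 0.8007.
v₂/v₁ is just their ratio: 0.8007/0.6676 = 1.20.

1.20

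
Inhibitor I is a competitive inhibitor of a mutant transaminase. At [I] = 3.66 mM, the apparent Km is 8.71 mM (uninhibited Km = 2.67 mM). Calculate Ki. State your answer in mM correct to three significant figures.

Competitive: Km,app = α·Km with α = 1 + [I]/Ki.
α = Km,app/Km = 8.71/2.67 = 3.262.
Ki = [I]/(α − 1) = 3.66/2.262 = 1.62 mM.

1.62 mM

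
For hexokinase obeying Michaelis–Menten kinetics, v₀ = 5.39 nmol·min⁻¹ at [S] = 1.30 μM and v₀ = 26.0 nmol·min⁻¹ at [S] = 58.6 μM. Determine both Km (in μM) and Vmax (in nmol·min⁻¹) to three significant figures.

In reciprocal form, 1/v = (Km/Vmax)·(1/[S]) + 1/Vmax. The two points give (1/[S], 1/v) = (0.7692, 0.1855) and (0.01706, 0.03846).
Slope = (0.1855 − 0.03846)/(0.7692 − 0.01706) = 0.1955; intercept = 0.1855 − 0.1955×0.7692 = 0.03512.
Vmax = 1/intercept = 28.5 nmol·min⁻¹; Km = slope × Vmax = 0.1955 × 28.5 = 5.57 μM.

Km = 5.57 μM; Vmax = 28.5 nmol·min⁻¹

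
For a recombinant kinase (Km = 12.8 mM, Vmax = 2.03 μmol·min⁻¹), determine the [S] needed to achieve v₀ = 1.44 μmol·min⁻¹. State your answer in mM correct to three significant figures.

31.2 mM

The required fractional saturation is v/Vmax = 1.44/2.03 = 0.7094.
Then [S]/(Km+[S]) = 0.7094 ⇒ [S] = 12.8 × 0.7094/(1 − 0.7094) = 31.2 mM.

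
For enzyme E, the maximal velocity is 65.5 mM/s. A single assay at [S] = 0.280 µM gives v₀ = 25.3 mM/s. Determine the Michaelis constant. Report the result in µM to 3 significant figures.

0.445 µM

v/Vmax = 25.3/65.5 = 0.3863 = [S]/(Km+[S]).
So Km + [S] = [S]/0.3863 = 0.7249 µM, giving Km = 0.7249 − 0.280 = 0.445 µM.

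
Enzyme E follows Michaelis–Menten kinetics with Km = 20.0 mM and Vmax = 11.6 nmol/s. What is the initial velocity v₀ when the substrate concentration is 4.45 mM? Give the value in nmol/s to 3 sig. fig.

2.11 nmol/s

v = Vmax·[S]/(Km + [S]) = 11.6 × 4.45 / (20.0 + 4.45)
  = 51.62 / 24.45 = 2.11 nmol/s.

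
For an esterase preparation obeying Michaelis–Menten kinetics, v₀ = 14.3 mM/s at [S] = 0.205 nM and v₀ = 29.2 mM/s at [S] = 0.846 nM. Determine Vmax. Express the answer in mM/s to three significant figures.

In reciprocal form, 1/v = (Km/Vmax)·(1/[S]) + 1/Vmax. The two points give (1/[S], 1/v) = (4.878, 0.06993) and (1.182, 0.03425).
Slope = (0.06993 − 0.03425)/(4.878 − 1.182) = 0.009655; intercept = 0.06993 − 0.009655×4.878 = 0.02283.
Vmax = 1/intercept = 43.8 mM/s; Km = slope × Vmax = 0.009655 × 43.8 = 0.423 nM.

43.8 mM/s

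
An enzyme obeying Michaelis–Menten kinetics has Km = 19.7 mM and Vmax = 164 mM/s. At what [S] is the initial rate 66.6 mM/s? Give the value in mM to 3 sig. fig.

13.5 mM

The required fractional saturation is v/Vmax = 66.6/164 = 0.4061.
Then [S]/(Km+[S]) = 0.4061 ⇒ [S] = 19.7 × 0.4061/(1 − 0.4061) = 13.5 mM.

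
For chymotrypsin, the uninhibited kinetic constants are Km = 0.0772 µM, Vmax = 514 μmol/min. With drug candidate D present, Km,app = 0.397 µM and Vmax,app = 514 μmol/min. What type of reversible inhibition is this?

Km increases (0.0772 → 0.397 µM) while Vmax is unchanged — the hallmark of competitive inhibition.

competitive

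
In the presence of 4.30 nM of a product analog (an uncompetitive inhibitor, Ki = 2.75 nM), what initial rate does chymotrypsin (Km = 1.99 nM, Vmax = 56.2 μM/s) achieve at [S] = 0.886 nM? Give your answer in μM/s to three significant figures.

11.7 μM/s

With α = 1 + [I]/Ki = 1 + 4.30/2.75 = 2.564, the uncompetitive rate law is v = (Vmax/α)·[S] / (Km/α + [S]).
v = (56.2/2.564)×0.886 / (1.99/2.564 + 0.886) = 19.42/1.662 = 11.7 μM/s.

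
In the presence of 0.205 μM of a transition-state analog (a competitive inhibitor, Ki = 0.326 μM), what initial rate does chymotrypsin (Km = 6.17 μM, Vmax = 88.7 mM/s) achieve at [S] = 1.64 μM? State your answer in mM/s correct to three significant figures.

12.4 mM/s

With α = 1 + [I]/Ki = 1 + 0.205/0.326 = 1.629, the competitive rate law is v = Vmax[S] / (αKm + [S]).
v = 88.7×1.64 / (1.629×6.17 + 1.64) = 145.5/11.69 = 12.4 mM/s.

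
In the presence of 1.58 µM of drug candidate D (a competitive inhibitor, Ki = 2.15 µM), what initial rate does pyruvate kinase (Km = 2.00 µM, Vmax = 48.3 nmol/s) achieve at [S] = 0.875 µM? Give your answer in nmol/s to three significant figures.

9.73 nmol/s

With α = 1 + [I]/Ki = 1 + 1.58/2.15 = 1.735, the competitive rate law is v = Vmax[S] / (αKm + [S]).
v = 48.3×0.875 / (1.735×2.00 + 0.875) = 42.26/4.345 = 9.73 nmol/s.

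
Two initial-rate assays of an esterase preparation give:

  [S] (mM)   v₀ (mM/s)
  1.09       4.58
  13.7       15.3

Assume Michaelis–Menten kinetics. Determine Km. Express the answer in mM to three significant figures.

From v = Vmax[S]/(Km+[S]), each point gives Vmax = v(Km+[S])/[S].
Equating: 4.58(Km+1.09)/1.09 = 15.3(Km+13.7)/13.7.
4.202·Km + 4.58 = 1.117·Km + 15.3, so (4.202 − 1.117)·Km = 15.3 − 4.58.
Km = 10.72/3.085 = 3.47 mM; then Vmax = 4.58(3.47+1.09)/1.09 = 19.2 mM/s.

3.47 mM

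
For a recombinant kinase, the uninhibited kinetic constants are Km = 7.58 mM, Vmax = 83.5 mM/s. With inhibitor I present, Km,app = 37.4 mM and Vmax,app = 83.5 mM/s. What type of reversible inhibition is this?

competitive

Km increases (7.58 → 37.4 mM) while Vmax is unchanged — the hallmark of competitive inhibition.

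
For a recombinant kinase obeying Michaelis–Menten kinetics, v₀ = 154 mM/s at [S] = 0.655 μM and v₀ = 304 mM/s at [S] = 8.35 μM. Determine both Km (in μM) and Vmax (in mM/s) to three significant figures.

Km = 0.755 μM; Vmax = 331 mM/s

In reciprocal form, 1/v = (Km/Vmax)·(1/[S]) + 1/Vmax. The two points give (1/[S], 1/v) = (1.527, 0.006494) and (0.1198, 0.003289).
Slope = (0.006494 − 0.003289)/(1.527 − 0.1198) = 0.002277; intercept = 0.006494 − 0.002277×1.527 = 0.003017.
Vmax = 1/intercept = 331 mM/s; Km = slope × Vmax = 0.002277 × 331 = 0.755 μM.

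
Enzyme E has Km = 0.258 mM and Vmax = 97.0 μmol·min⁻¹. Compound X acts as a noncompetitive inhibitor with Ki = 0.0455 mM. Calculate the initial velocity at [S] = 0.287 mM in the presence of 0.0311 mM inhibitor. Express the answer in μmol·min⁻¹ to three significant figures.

30.3 μmol·min⁻¹

α = 1 + [I]/Ki = 1 + 0.0311/0.0455 = 1.684.
For a noncompetitive inhibitor, Vmax is reduced to Vmax/α while Km is unchanged: Km,app = 0.258 mM, Vmax,app = 57.6 μmol·min⁻¹.
v = Vmax,app·[S]/(Km,app + [S]) = 57.6 × 0.287/(0.258 + 0.287) = 30.3 μmol·min⁻¹.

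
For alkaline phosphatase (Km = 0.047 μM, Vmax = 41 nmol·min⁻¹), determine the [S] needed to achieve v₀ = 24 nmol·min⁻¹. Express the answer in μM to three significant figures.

0.0664 μM

Rearranging v = Vmax[S]/(Km+[S]) gives [S] = Km·v/(Vmax − v).
[S] = 0.047 × 24 / (41 − 24) = 1.128/17.00 = 0.0664 μM.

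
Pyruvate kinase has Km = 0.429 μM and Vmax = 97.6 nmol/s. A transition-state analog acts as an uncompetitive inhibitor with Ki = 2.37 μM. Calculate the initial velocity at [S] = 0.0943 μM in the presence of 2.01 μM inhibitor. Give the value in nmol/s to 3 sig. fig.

15.3 nmol/s

α = 1 + [I]/Ki = 1 + 2.01/2.37 = 1.848.
For an uncompetitive inhibitor, both parameters are divided by α, giving Vmax/α and Km/α: Km,app = 0.232 μM, Vmax,app = 52.8 nmol/s.
v = Vmax,app·[S]/(Km,app + [S]) = 52.8 × 0.0943/(0.232 + 0.0943) = 15.3 nmol/s.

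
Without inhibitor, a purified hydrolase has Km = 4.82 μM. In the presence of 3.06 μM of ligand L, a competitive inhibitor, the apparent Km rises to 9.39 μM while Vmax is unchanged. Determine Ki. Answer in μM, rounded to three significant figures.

Competitive: Km,app = α·Km with α = 1 + [I]/Ki.
α = Km,app/Km = 9.39/4.82 = 1.948.
Ki = [I]/(α − 1) = 3.06/0.9481 = 3.23 μM.

3.23 μM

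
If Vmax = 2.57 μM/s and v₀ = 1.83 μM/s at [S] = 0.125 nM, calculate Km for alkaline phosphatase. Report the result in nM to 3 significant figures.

v/Vmax = 1.83/2.57 = 0.7121 = [S]/(Km+[S]).
So Km + [S] = [S]/0.7121 = 0.1755 nM, giving Km = 0.1755 − 0.125 = 0.0505 nM.

0.0505 nM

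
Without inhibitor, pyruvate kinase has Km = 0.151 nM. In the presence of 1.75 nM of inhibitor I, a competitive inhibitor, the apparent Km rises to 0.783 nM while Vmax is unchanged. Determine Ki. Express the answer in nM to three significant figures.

Competitive: Km,app = α·Km with α = 1 + [I]/Ki.
α = Km,app/Km = 0.783/0.151 = 5.185.
Ki = [I]/(α − 1) = 1.75/4.185 = 0.418 nM.

0.418 nM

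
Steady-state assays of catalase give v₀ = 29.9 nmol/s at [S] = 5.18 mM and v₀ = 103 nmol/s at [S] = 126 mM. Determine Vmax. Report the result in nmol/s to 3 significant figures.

115 nmol/s

In reciprocal form, 1/v = (Km/Vmax)·(1/[S]) + 1/Vmax. The two points give (1/[S], 1/v) = (0.1931, 0.03344) and (0.007937, 0.009709).
Slope = (0.03344 − 0.009709)/(0.1931 − 0.007937) = 0.1282; intercept = 0.03344 − 0.1282×0.1931 = 0.008691.
Vmax = 1/intercept = 115 nmol/s; Km = slope × Vmax = 0.1282 × 115 = 14.8 mM.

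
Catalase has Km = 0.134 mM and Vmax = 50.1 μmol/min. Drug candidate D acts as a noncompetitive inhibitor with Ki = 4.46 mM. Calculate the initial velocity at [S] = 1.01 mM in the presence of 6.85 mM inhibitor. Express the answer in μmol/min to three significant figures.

17.4 μmol/min

α = 1 + [I]/Ki = 1 + 6.85/4.46 = 2.536.
For a noncompetitive inhibitor, Vmax is reduced to Vmax/α while Km is unchanged: Km,app = 0.134 mM, Vmax,app = 19.8 μmol/min.
v = Vmax,app·[S]/(Km,app + [S]) = 19.8 × 1.01/(0.134 + 1.01) = 17.4 μmol/min.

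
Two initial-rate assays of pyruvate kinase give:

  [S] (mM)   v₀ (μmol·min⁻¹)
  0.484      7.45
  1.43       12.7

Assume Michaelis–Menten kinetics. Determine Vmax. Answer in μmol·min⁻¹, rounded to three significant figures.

19.9 μmol·min⁻¹

From v = Vmax[S]/(Km+[S]), each point gives Vmax = v(Km+[S])/[S].
Equating: 7.45(Km+0.484)/0.484 = 12.7(Km+1.43)/1.43.
15.39·Km + 7.45 = 8.881·Km + 12.7, so (15.39 − 8.881)·Km = 12.7 − 7.45.
Km = 5.250/6.511 = 0.806 mM; then Vmax = 7.45(0.806+0.484)/0.484 = 19.9 μmol·min⁻¹.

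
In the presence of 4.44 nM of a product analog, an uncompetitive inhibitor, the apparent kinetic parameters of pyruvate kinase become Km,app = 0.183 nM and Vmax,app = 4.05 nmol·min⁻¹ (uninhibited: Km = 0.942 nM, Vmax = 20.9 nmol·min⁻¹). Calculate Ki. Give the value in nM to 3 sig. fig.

1.07 nM

Uncompetitive: Vmax,app = Vmax/α (and Km,app = Km/α) with α = 1 + [I]/Ki.
α = Vmax/Vmax,app = 20.9/4.05 = 5.160.
Ki = [I]/(α − 1) = 4.44/4.160 = 1.07 nM.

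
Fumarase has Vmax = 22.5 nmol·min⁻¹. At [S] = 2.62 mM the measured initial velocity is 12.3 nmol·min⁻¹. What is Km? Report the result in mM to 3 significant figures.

v/Vmax = 12.3/22.5 = 0.5467 = [S]/(Km+[S]).
So Km + [S] = [S]/0.5467 = 4.793 mM, giving Km = 4.793 − 2.62 = 2.17 mM.

2.17 mM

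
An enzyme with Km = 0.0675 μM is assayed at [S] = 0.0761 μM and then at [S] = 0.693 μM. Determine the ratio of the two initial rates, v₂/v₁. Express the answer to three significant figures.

1.72

The fractional saturations are [S]/(Km+[S]) = 0.0761/0.1436 = 0.5299 and 0.693/0.7605 = 0.9112.
v₂/v₁ is just their ratio: 0.9112/0.5299 = 1.72.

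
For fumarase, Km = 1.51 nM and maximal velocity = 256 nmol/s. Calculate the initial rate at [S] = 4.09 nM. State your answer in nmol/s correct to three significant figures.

187 nmol/s

v = Vmax·[S]/(Km + [S]) = 256 × 4.09 / (1.51 + 4.09)
  = 1047 / 5.600 = 187 nmol/s.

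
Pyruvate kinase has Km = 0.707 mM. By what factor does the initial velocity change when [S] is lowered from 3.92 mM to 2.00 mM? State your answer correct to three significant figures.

Since Vmax cancels, v₂/v₁ = [S]₂(Km+[S]₁) / [S]₁(Km+[S]₂).
= 2.00×(0.707+3.92) / (3.92×(0.707+2.00)) = 9.254/10.61 = 0.872.

0.872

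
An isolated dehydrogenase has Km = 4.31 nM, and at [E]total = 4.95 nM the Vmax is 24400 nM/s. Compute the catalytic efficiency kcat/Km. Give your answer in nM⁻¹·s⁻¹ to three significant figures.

kcat = Vmax/[E]total = 24400/4.95 = 4930 s⁻¹.
kcat/Km = 4930/4.31 = 1140 nM⁻¹·s⁻¹.

1140 nM⁻¹·s⁻¹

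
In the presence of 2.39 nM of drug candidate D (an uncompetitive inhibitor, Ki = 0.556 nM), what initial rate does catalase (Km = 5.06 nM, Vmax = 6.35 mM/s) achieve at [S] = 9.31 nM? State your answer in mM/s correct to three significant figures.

1.09 mM/s

α = 1 + [I]/Ki = 1 + 2.39/0.556 = 5.299.
For an uncompetitive inhibitor, both parameters are divided by α, giving Vmax/α and Km/α: Km,app = 0.955 nM, Vmax,app = 1.20 mM/s.
v = Vmax,app·[S]/(Km,app + [S]) = 1.20 × 9.31/(0.955 + 9.31) = 1.09 mM/s.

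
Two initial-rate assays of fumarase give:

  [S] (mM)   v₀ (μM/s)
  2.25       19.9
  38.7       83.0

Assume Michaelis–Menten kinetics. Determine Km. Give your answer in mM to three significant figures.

9.42 mM

From v = Vmax[S]/(Km+[S]), each point gives Vmax = v(Km+[S])/[S].
Equating: 19.9(Km+2.25)/2.25 = 83.0(Km+38.7)/38.7.
8.844·Km + 19.9 = 2.145·Km + 83.0, so (8.844 − 2.145)·Km = 83.0 − 19.9.
Km = 63.10/6.700 = 9.42 mM; then Vmax = 19.9(9.42+2.25)/2.25 = 103 μM/s.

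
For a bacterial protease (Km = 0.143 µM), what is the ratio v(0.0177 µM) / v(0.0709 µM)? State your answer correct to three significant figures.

0.332

Since Vmax cancels, v₂/v₁ = [S]₂(Km+[S]₁) / [S]₁(Km+[S]₂).
= 0.0177×(0.143+0.0709) / (0.0709×(0.143+0.0177)) = 0.003786/0.01139 = 0.332.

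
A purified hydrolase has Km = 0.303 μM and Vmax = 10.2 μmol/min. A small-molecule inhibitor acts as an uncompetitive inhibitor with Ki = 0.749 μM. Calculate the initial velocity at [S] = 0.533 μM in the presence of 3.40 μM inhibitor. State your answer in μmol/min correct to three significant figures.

With α = 1 + [I]/Ki = 1 + 3.40/0.749 = 5.539, the uncompetitive rate law is v = (Vmax/α)·[S] / (Km/α + [S]).
v = (10.2/5.539)×0.533 / (0.303/5.539 + 0.533) = 0.9814/0.5877 = 1.67 μmol/min.

1.67 μmol/min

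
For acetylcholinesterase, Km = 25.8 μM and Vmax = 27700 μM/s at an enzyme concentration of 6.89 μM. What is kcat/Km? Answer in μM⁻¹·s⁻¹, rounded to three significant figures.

kcat = Vmax/[E]total = 27700/6.89 = 4020 s⁻¹.
kcat/Km = 4020/25.8 = 156 μM⁻¹·s⁻¹.

156 μM⁻¹·s⁻¹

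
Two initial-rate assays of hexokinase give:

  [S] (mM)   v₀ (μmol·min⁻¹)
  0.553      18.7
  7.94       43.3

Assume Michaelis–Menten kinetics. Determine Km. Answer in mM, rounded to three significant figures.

From v = Vmax[S]/(Km+[S]), each point gives Vmax = v(Km+[S])/[S].
Equating: 18.7(Km+0.553)/0.553 = 43.3(Km+7.94)/7.94.
33.82·Km + 18.7 = 5.453·Km + 43.3, so (33.82 − 5.453)·Km = 43.3 − 18.7.
Km = 24.60/28.36 = 0.867 mM; then Vmax = 18.7(0.867+0.553)/0.553 = 48.0 μmol·min⁻¹.

0.867 mM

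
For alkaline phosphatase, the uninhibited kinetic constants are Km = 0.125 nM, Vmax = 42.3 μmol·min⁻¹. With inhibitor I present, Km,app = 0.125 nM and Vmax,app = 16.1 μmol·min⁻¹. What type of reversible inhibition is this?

Vmax decreases (42.3 → 16.1 μmol·min⁻¹) while Km is unchanged — pure noncompetitive inhibition.

noncompetitive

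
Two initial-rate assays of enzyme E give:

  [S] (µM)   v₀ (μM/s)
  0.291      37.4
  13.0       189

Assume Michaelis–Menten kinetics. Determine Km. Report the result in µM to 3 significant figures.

1.33 µM

In reciprocal form, 1/v = (Km/Vmax)·(1/[S]) + 1/Vmax. The two points give (1/[S], 1/v) = (3.436, 0.02674) and (0.07692, 0.005291).
Slope = (0.02674 − 0.005291)/(3.436 − 0.07692) = 0.006384; intercept = 0.02674 − 0.006384×3.436 = 0.004800.
Vmax = 1/intercept = 208 μM/s; Km = slope × Vmax = 0.006384 × 208 = 1.33 µM.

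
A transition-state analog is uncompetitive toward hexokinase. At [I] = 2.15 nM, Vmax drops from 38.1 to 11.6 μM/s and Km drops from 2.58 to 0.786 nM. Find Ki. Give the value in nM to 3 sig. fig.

Uncompetitive: Vmax,app = Vmax/α (and Km,app = Km/α) with α = 1 + [I]/Ki.
α = Vmax/Vmax,app = 38.1/11.6 = 3.284.
Since α = 1 + [I]/Ki, [I]/Ki = 3.284 − 1 = 2.284 and Ki = 2.15/2.284 = 0.941 nM.

0.941 nM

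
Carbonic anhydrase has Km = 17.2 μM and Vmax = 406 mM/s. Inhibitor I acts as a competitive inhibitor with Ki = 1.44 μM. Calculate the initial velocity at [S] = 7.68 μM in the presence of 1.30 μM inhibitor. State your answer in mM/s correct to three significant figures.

77.2 mM/s

α = 1 + [I]/Ki = 1 + 1.30/1.44 = 1.903.
For a competitive inhibitor, Vmax is unchanged and the apparent Km becomes α·Km: Km,app = 32.7 μM, Vmax,app = 406 mM/s.
v = Vmax,app·[S]/(Km,app + [S]) = 406 × 7.68/(32.7 + 7.68) = 77.2 mM/s.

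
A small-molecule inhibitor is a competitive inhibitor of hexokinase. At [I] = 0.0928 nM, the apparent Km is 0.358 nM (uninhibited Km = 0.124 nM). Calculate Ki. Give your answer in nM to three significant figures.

Competitive: Km,app = α·Km with α = 1 + [I]/Ki.
α = Km,app/Km = 0.358/0.124 = 2.887.
Since α = 1 + [I]/Ki, [I]/Ki = 2.887 − 1 = 1.887 and Ki = 0.0928/1.887 = 0.0492 nM.

0.0492 nM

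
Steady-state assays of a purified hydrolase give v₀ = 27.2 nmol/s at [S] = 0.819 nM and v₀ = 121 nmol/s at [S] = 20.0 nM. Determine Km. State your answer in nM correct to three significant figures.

3.45 nM

From v = Vmax[S]/(Km+[S]), each point gives Vmax = v(Km+[S])/[S].
Equating: 27.2(Km+0.819)/0.819 = 121(Km+20.0)/20.0.
33.21·Km + 27.2 = 6.050·Km + 121, so (33.21 − 6.050)·Km = 121 − 27.2.
Km = 93.80/27.16 = 3.45 nM; then Vmax = 27.2(3.45+0.819)/0.819 = 142 nmol/s.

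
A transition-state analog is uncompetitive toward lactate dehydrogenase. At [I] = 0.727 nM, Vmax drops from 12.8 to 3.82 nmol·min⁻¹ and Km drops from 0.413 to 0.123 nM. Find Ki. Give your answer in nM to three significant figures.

0.309 nM

Uncompetitive: Vmax,app = Vmax/α (and Km,app = Km/α) with α = 1 + [I]/Ki.
α = Vmax/Vmax,app = 12.8/3.82 = 3.351.
Ki = [I]/(α − 1) = 0.727/2.351 = 0.309 nM.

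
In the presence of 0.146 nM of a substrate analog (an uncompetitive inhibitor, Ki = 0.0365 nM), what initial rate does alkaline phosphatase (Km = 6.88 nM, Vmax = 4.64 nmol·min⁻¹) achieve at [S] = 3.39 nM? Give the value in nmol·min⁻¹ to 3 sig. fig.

With α = 1 + [I]/Ki = 1 + 0.146/0.0365 = 5.000, the uncompetitive rate law is v = (Vmax/α)·[S] / (Km/α + [S]).
v = (4.64/5.000)×3.39 / (6.88/5.000 + 3.39) = 3.146/4.766 = 0.660 nmol·min⁻¹.

0.660 nmol·min⁻¹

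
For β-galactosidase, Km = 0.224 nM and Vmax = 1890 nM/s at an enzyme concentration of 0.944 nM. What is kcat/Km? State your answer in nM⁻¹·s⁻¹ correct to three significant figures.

8940 nM⁻¹·s⁻¹

kcat = Vmax/[E]total = 1890/0.944 = 2000 s⁻¹.
kcat/Km = 2000/0.224 = 8940 nM⁻¹·s⁻¹.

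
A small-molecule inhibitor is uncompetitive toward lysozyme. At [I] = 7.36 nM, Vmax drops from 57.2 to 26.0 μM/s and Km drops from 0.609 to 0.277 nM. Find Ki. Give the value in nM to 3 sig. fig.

6.13 nM

Uncompetitive: Vmax,app = Vmax/α (and Km,app = Km/α) with α = 1 + [I]/Ki.
α = Vmax/Vmax,app = 57.2/26.0 = 2.200.
Ki = [I]/(α − 1) = 7.36/1.200 = 6.13 nM.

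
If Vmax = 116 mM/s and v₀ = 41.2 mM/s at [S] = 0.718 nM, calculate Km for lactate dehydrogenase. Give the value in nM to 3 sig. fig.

From v = Vmax[S]/(Km+[S]), Km = [S](Vmax − v)/v.
Km = 0.718 × (116 − 41.2) / 41.2 = 53.71/41.2 = 1.30 nM.

1.30 nM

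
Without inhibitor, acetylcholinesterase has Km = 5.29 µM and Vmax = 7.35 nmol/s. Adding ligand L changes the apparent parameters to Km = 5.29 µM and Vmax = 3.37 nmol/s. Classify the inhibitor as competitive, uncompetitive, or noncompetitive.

Vmax decreases (7.35 → 3.37 nmol/s) while Km is unchanged — pure noncompetitive inhibition.

noncompetitive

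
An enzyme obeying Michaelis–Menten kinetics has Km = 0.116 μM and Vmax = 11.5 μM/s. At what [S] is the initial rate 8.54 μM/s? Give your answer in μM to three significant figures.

0.335 μM

Rearranging v = Vmax[S]/(Km+[S]) gives [S] = Km·v/(Vmax − v).
[S] = 0.116 × 8.54 / (11.5 − 8.54) = 0.9906/2.960 = 0.335 μM.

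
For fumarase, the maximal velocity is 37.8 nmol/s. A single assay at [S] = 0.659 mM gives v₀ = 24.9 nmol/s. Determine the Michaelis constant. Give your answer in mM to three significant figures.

From v = Vmax[S]/(Km+[S]), Km = [S](Vmax − v)/v.
Km = 0.659 × (37.8 − 24.9) / 24.9 = 8.501/24.9 = 0.341 mM.

0.341 mM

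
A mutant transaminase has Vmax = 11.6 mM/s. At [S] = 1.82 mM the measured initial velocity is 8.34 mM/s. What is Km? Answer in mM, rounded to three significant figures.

From v = Vmax[S]/(Km+[S]), Km = [S](Vmax − v)/v.
Km = 1.82 × (11.6 − 8.34) / 8.34 = 5.933/8.34 = 0.711 mM.

0.711 mM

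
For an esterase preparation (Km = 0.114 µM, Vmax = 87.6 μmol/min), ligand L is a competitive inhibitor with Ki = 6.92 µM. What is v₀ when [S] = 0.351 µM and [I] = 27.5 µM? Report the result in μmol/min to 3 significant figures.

33.5 μmol/min

α = 1 + [I]/Ki = 1 + 27.5/6.92 = 4.974.
For a competitive inhibitor, Vmax is unchanged and the apparent Km becomes α·Km: Km,app = 0.567 µM, Vmax,app = 87.6 μmol/min.
v = Vmax,app·[S]/(Km,app + [S]) = 87.6 × 0.351/(0.567 + 0.351) = 33.5 μmol/min.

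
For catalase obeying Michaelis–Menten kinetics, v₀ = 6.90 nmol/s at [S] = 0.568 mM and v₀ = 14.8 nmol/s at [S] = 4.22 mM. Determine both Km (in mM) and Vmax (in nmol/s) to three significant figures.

Km = 0.914 mM; Vmax = 18.0 nmol/s

From v = Vmax[S]/(Km+[S]), each point gives Vmax = v(Km+[S])/[S].
Equating: 6.90(Km+0.568)/0.568 = 14.8(Km+4.22)/4.22.
12.15·Km + 6.90 = 3.507·Km + 14.8, so (12.15 − 3.507)·Km = 14.8 − 6.90.
Km = 7.900/8.641 = 0.914 mM; then Vmax = 6.90(0.914+0.568)/0.568 = 18.0 nmol/s.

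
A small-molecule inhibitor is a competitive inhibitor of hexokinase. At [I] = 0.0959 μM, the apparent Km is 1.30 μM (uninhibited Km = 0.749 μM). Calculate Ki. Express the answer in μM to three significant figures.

0.130 μM

Competitive: Km,app = α·Km with α = 1 + [I]/Ki.
α = Km,app/Km = 1.30/0.749 = 1.736.
Ki = [I]/(α − 1) = 0.0959/0.7356 = 0.130 μM.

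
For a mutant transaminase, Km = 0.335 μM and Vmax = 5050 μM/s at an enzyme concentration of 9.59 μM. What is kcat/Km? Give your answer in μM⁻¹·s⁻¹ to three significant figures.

1570 μM⁻¹·s⁻¹

kcat = Vmax/[E]total = 5050/9.59 = 527 s⁻¹.
kcat/Km = 527/0.335 = 1570 μM⁻¹·s⁻¹.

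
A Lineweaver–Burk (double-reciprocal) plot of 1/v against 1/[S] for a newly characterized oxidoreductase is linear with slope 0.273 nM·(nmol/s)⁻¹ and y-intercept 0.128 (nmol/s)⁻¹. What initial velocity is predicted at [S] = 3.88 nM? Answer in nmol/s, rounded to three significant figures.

The y-intercept is 1/Vmax, so Vmax = 1/0.128 = 7.81 nmol/s.
The slope is Km/Vmax, so Km = 0.273 × 7.81 = 2.13 nM.
Then v = 7.81 × 3.88/(2.13 + 3.88) = 5.04 nmol/s.

5.04 nmol/s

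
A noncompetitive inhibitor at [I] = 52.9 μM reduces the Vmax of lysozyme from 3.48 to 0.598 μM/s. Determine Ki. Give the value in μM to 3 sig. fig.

11.0 μM

Noncompetitive: Vmax,app = Vmax/α with α = 1 + [I]/Ki.
α = Vmax/Vmax,app = 3.48/0.598 = 5.819.
Since α = 1 + [I]/Ki, [I]/Ki = 5.819 − 1 = 4.819 and Ki = 52.9/4.819 = 11.0 μM.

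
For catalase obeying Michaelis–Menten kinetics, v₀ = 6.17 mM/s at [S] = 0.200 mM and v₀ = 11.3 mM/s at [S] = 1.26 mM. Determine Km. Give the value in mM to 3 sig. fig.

In reciprocal form, 1/v = (Km/Vmax)·(1/[S]) + 1/Vmax. The two points give (1/[S], 1/v) = (5.000, 0.1621) and (0.7937, 0.08850).
Slope = (0.1621 − 0.08850)/(5.000 − 0.7937) = 0.01749; intercept = 0.1621 − 0.01749×5.000 = 0.07461.
Vmax = 1/intercept = 13.4 mM/s; Km = slope × Vmax = 0.01749 × 13.4 = 0.234 mM.

0.234 mM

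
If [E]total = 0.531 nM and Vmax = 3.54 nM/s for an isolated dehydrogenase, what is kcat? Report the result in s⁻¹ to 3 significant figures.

kcat = Vmax/[E]total = 3.54 nM/s / 0.531 nM = 6.67 s⁻¹.

6.67 s⁻¹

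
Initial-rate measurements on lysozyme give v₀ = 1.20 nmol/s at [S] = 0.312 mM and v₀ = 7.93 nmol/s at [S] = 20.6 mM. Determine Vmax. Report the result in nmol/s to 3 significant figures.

In reciprocal form, 1/v = (Km/Vmax)·(1/[S]) + 1/Vmax. The two points give (1/[S], 1/v) = (3.205, 0.8333) and (0.04854, 0.1261).
Slope = (0.8333 − 0.1261)/(3.205 − 0.04854) = 0.2240; intercept = 0.8333 − 0.2240×3.205 = 0.1152.
Vmax = 1/intercept = 8.68 nmol/s; Km = slope × Vmax = 0.2240 × 8.68 = 1.94 mM.

8.68 nmol/s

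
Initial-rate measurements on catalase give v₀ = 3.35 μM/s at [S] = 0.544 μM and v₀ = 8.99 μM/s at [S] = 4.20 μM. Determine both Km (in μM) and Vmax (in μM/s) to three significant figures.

From v = Vmax[S]/(Km+[S]), each point gives Vmax = v(Km+[S])/[S].
Equating: 3.35(Km+0.544)/0.544 = 8.99(Km+4.20)/4.20.
6.158·Km + 3.35 = 2.140·Km + 8.99, so (6.158 − 2.140)·Km = 8.99 − 3.35.
Km = 5.640/4.018 = 1.40 μM; then Vmax = 3.35(1.40+0.544)/0.544 = 12.0 μM/s.

Km = 1.40 μM; Vmax = 12.0 μM/s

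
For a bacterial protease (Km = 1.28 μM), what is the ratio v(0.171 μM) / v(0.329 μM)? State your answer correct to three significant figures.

Since Vmax cancels, v₂/v₁ = [S]₂(Km+[S]₁) / [S]₁(Km+[S]₂).
= 0.171×(1.28+0.329) / (0.329×(1.28+0.171)) = 0.2751/0.4774 = 0.576.

0.576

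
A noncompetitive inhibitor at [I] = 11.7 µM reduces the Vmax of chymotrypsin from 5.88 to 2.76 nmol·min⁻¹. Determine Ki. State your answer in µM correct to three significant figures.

10.3 µM

Noncompetitive: Vmax,app = Vmax/α with α = 1 + [I]/Ki.
α = Vmax/Vmax,app = 5.88/2.76 = 2.130.
Since α = 1 + [I]/Ki, [I]/Ki = 2.130 − 1 = 1.130 and Ki = 11.7/1.130 = 10.3 µM.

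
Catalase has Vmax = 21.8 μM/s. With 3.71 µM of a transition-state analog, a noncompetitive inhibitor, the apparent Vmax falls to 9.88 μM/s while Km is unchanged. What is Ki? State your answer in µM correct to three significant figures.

Noncompetitive: Vmax,app = Vmax/α with α = 1 + [I]/Ki.
α = Vmax/Vmax,app = 21.8/9.88 = 2.206.
Ki = [I]/(α − 1) = 3.71/1.206 = 3.08 µM.

3.08 µM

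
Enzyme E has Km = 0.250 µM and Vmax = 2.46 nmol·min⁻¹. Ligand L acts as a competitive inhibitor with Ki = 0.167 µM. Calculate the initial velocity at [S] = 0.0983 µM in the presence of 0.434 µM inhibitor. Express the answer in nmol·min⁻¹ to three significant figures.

α = 1 + [I]/Ki = 1 + 0.434/0.167 = 3.599.
For a competitive inhibitor, Vmax is unchanged and the apparent Km becomes α·Km: Km,app = 0.900 µM, Vmax,app = 2.46 nmol·min⁻¹.
v = Vmax,app·[S]/(Km,app + [S]) = 2.46 × 0.0983/(0.900 + 0.0983) = 0.242 nmol·min⁻¹.

0.242 nmol·min⁻¹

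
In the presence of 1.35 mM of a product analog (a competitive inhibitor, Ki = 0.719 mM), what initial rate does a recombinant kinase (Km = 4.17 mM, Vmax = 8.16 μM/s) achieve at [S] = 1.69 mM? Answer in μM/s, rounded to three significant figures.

With α = 1 + [I]/Ki = 1 + 1.35/0.719 = 2.878, the competitive rate law is v = Vmax[S] / (αKm + [S]).
v = 8.16×1.69 / (2.878×4.17 + 1.69) = 13.79/13.69 = 1.01 μM/s.

1.01 μM/s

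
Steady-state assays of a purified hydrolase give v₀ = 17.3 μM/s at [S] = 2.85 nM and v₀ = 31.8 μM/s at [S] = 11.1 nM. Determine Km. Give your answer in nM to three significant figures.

From v = Vmax[S]/(Km+[S]), each point gives Vmax = v(Km+[S])/[S].
Equating: 17.3(Km+2.85)/2.85 = 31.8(Km+11.1)/11.1.
6.070·Km + 17.3 = 2.865·Km + 31.8, so (6.070 − 2.865)·Km = 31.8 − 17.3.
Km = 14.50/3.205 = 4.52 nM; then Vmax = 17.3(4.52+2.85)/2.85 = 44.8 μM/s.

4.52 nM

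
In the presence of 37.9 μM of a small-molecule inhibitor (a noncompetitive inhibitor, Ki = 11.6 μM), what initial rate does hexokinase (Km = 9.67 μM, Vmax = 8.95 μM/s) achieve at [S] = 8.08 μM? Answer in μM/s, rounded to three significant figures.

0.955 μM/s

With α = 1 + [I]/Ki = 1 + 37.9/11.6 = 4.267, the noncompetitive rate law is v = (Vmax/α)·[S] / (Km + [S]).
v = (8.95/4.267)×8.08 / (9.67 + 8.08) = 16.95/17.75 = 0.955 μM/s.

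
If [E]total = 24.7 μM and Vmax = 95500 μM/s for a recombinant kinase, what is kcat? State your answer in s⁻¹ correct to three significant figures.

3870 s⁻¹

kcat = Vmax/[E]total = 95500 μM/s / 24.7 μM = 3870 s⁻¹.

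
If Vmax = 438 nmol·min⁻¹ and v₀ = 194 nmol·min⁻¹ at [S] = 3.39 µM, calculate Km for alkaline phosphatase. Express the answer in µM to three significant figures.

From v = Vmax[S]/(Km+[S]), Km = [S](Vmax − v)/v.
Km = 3.39 × (438 − 194) / 194 = 827.2/194 = 4.26 µM.

4.26 µM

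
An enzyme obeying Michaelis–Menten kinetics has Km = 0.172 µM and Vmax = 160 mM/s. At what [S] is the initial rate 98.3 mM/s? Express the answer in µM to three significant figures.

0.274 µM

Rearranging v = Vmax[S]/(Km+[S]) gives [S] = Km·v/(Vmax − v).
[S] = 0.172 × 98.3 / (160 − 98.3) = 16.91/61.70 = 0.274 µM.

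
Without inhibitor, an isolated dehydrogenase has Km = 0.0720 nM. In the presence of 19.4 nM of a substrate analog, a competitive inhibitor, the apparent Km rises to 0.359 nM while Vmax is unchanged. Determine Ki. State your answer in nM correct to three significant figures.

4.87 nM

Competitive: Km,app = α·Km with α = 1 + [I]/Ki.
α = Km,app/Km = 0.359/0.0720 = 4.986.
Ki = [I]/(α − 1) = 19.4/3.986 = 4.87 nM.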